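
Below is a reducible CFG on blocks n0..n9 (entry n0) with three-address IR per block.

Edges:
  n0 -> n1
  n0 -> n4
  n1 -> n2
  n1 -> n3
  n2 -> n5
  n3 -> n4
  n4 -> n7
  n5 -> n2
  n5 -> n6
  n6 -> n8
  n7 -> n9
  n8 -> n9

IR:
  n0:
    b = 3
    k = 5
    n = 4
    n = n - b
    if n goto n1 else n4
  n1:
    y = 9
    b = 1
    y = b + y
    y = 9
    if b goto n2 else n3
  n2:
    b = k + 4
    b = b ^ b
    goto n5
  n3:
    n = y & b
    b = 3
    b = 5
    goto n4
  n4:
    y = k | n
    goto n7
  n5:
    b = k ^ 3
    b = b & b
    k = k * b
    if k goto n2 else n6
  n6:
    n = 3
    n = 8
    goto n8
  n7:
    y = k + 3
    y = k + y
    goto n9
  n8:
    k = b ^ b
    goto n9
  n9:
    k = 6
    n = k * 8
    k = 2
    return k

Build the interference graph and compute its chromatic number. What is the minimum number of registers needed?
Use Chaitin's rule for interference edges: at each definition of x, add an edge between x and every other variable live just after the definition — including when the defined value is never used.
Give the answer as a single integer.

def/use:
  n0 def {b,k,n} use ∅
  n1 def {b,y} use ∅
  n2 def {b} use {k}
  n3 def {b,n} use {b,y}
  n4 def {y} use {k,n}
  n5 def {b,k} use {k}
  n6 def {n} use ∅
  n7 def {y} use {k}
  n8 def {k} use {b}
  n9 def {k,n} use ∅

Backward fixpoint:
  n0 li=∅ lo={k,n}
  n1 li={k} lo={b,k,y}
  n2 li={k} lo={k}
  n3 li={b,k,y} lo={k,n}
  n4 li={k,n} lo={k}
  n5 li={k} lo={b,k}
  n6 li={b} lo={b}
  n7 li={k} lo=∅
  n8 li={b} lo=∅
  n9 li=∅ lo=∅

Interfere edges:
  b — {k,n,y}
  k — {b,n,y}
  n — {b,k}
  y — {b,k}

Colouring:
  lower bound: {b,k,n} mutually conflict ⇒ χ ≥ 3
  3-colouring: r0={b}  r1={k}  r2={n,y}
  χ = 3

Answer: 3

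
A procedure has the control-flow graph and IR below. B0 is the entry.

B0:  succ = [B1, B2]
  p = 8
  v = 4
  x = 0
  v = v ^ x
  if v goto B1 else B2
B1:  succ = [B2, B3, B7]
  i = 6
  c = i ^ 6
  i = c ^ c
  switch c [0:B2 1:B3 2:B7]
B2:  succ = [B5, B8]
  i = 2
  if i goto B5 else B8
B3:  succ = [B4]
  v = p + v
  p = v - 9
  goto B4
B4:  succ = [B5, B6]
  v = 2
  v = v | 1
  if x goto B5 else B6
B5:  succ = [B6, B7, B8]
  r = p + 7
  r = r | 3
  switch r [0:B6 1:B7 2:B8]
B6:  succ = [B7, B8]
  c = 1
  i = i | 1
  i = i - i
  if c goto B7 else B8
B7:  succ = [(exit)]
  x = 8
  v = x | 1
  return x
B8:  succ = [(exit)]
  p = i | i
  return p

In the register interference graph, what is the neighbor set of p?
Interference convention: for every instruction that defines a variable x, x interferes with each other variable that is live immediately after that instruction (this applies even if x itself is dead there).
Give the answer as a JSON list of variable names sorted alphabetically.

Per-block:
  B0: {p,v,x} / ∅
  B1: {c,i} / ∅
  B2: {i} / ∅
  B3: {p,v} / {p,v}
  B4: {v} / {x}
  B5: {r} / {p}
  B6: {c,i} / {i}
  B7: {v,x} / ∅
  B8: {p} / {i}

Live sets:
  live B0: ∅→{p,v,x}
  live B1: {p,v,x}→{i,p,v,x}
  live B2: {p}→{i,p}
  live B3: {i,p,v,x}→{i,p,x}
  live B4: {i,p,x}→{i,p}
  live B5: {i,p}→{i}
  live B6: {i}→{i}
  live B7: ∅→∅
  live B8: {i}→∅

Conflict graph:
  c↔{i,p,v,x}
  i↔{c,p,r,v,x}
  p↔{c,i,v,x}
  r↔{i}
  v↔{c,i,p,x}
  x↔{c,i,p,v}

N(p) = ["c", "i", "v", "x"]

Answer: ["c", "i", "v", "x"]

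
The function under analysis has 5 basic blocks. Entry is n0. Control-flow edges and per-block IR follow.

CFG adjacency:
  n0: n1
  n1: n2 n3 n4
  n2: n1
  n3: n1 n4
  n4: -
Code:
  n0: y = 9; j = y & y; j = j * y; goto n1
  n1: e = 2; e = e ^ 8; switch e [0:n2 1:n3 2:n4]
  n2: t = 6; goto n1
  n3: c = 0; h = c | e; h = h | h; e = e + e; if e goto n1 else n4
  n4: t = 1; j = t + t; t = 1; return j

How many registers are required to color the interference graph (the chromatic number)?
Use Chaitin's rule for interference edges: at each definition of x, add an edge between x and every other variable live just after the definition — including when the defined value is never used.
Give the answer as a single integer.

def/use:
  n0: {j,y} / ∅
  n1: {e} / ∅
  n2: {t} / ∅
  n3: {c,e,h} / {e}
  n4: {j,t} / ∅

Backward fixpoint:
  live n0: ∅→∅
  live n1: ∅→{e}
  live n2: ∅→∅
  live n3: {e}→∅
  live n4: ∅→∅

Interference:
  c — {e}
  e — {c,h}
  h — {e}
  j — {t,y}
  t — {j}
  y — {j}

Chromatic number:
  {c,e} pairwise interfere (2-clique) ⇒ χ ≥ 2
  2-colouring: c0={e,j}  c1={c,h,t,y}
  χ = 2

Answer: 2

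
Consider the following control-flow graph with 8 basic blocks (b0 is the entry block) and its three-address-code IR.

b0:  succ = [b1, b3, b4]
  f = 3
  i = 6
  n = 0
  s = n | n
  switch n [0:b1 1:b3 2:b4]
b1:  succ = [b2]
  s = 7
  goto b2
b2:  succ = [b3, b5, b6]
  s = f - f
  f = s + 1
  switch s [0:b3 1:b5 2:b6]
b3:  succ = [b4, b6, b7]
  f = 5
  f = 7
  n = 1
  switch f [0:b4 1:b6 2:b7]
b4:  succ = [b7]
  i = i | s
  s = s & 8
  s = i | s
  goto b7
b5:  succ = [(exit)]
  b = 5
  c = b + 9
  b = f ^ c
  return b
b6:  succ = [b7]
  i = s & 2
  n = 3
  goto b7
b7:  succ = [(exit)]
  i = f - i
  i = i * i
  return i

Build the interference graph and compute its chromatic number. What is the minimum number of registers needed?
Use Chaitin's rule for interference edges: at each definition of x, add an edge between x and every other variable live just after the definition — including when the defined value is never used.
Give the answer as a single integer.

Block summaries:
  b0: def={f,i,n,s} ue=∅
  b1: def={s} ue=∅
  b2: def={f,s} ue={f}
  b3: def={f,n} ue=∅
  b4: def={i,s} ue={i,s}
  b5: def={b,c} ue={f}
  b6: def={i,n} ue={s}
  b7: def={i} ue={f,i}

Backward fixpoint:
  b0 li=∅ lo={f,i,s}
  b1 li={f,i} lo={f,i}
  b2 li={f,i} lo={f,i,s}
  b3 li={i,s} lo={f,i,s}
  b4 li={f,i,s} lo={f,i}
  b5 li={f} lo=∅
  b6 li={f,s} lo={f,i}
  b7 li={f,i} lo=∅

Interfere edges:
  b — {f}
  c — {f}
  f — {b,c,i,n,s}
  i — {f,n,s}
  n — {f,i,s}
  s — {f,i,n}

Registers:
  lower bound: {f,i,n,s} mutually conflict ⇒ χ ≥ 4
  assign b→R1 c→R1 f→R0 i→R1 n→R2 s→R3 — no edge inside a register ⇒ χ ≤ 4
  χ = 4

Answer: 4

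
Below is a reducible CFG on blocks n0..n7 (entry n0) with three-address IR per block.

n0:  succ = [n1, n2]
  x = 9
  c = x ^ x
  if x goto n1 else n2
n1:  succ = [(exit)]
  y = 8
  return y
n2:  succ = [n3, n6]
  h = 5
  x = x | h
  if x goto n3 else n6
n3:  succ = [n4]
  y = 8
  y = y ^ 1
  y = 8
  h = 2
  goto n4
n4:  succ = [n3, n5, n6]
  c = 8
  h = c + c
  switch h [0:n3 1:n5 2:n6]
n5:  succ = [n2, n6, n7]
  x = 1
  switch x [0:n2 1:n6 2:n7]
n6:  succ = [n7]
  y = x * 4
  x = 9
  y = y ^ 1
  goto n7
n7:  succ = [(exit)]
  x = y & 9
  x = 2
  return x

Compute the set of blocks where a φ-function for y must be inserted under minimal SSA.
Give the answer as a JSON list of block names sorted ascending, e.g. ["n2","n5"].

Answer: ["n2", "n3", "n6", "n7"]

Analysis:
idom tree: n1←n0 n2←n0 n3←n2 n4←n3 n5←n4 n6←n2 n7←n2
Join-block Dom:
  n2: preds {n0,n5}: {n0} ∩ {n0,n2,n3,n4,n5} = {n0}; idom=n0
  n3: preds {n2,n4}: {n0,n2} ∩ {n0,n2,n3,n4} = {n0,n2}; idom=n2
  n6: preds {n2,n4,n5}: {n0,n2} ∩ {n0,n2,n3,n4} ∩ {n0,n2,n3,n4,n5} = {n0,n2}; idom=n2
  n7: preds {n5,n6}: {n0,n2,n3,n4,n5} ∩ {n0,n2,n6} = {n0,n2}; idom=n2

Frontier:
  n2←n0: walk · to n0
  n2←n5: walk n5→n4→n3→n2 to n0
  n3←n2: walk · to n2
  n3←n4: walk n4→n3 to n2
  n6←n2: walk · to n2
  n6←n4: walk n4→n3 to n2
  n6←n5: walk n5→n4→n3 to n2
  n7←n5: walk n5→n4→n3 to n2
  n7←n6: walk n6 to n2
  DF(n0)=∅
  DF(n1)=∅
  DF(n2)={n2}
  DF(n3)={n2,n3,n6,n7}
  DF(n4)={n2,n3,n6,n7}
  DF(n5)={n2,n6,n7}
  DF(n6)={n7}
  DF(n7)=∅

φ for y: defs {n1,n3,n6}
  DF⁺ = {n2,n3,n6,n7}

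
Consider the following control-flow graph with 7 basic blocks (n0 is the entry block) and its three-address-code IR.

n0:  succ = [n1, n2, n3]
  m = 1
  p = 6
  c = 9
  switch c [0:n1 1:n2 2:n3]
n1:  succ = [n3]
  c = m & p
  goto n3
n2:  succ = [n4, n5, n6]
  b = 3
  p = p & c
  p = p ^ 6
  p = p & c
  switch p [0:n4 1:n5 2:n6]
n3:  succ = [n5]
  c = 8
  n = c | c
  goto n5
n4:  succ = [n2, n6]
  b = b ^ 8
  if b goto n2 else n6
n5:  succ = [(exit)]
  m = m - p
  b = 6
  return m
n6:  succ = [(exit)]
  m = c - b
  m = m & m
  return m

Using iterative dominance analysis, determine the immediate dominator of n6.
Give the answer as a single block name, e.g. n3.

idom tree: n1←n0 n2←n0 n3←n0 n4←n2 n5←n0 n6←n2
Join-block Dom:
  n2: preds {n0,n4}: {n0} ∩ {n0,n2,n4} = {n0}; idom=n0
  n3: preds {n0,n1}: {n0} ∩ {n0,n1} = {n0}; idom=n0
  n5: preds {n2,n3}: {n0,n2} ∩ {n0,n3} = {n0}; idom=n0
  n6: preds {n2,n4}: {n0,n2} ∩ {n0,n2,n4} = {n0,n2}; idom=n2

idom(n6) = n2

Answer: n2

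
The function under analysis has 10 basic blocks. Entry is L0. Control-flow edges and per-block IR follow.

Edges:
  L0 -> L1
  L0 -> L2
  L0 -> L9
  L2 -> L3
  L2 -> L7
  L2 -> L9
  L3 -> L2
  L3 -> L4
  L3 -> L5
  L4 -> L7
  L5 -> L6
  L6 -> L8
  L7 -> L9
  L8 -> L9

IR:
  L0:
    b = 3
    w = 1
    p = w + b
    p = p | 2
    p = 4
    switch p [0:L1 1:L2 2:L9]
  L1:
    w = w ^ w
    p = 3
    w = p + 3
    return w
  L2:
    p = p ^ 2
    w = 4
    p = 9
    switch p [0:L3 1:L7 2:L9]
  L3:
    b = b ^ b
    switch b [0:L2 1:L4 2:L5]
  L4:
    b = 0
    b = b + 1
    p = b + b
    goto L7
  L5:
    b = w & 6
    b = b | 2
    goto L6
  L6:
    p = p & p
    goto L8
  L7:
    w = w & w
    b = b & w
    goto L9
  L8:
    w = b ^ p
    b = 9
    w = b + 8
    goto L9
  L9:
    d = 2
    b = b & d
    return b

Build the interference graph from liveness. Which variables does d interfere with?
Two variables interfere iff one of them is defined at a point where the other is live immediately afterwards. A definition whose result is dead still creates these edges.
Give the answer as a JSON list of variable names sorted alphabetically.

Per-block:
  L0 def {b,p,w} use ∅
  L1 def {p,w} use {w}
  L2 def {p,w} use {p}
  L3 def {b} use {b}
  L4 def {b,p} use ∅
  L5 def {b} use {w}
  L6 def {p} use {p}
  L7 def {b,w} use {b,w}
  L8 def {b,w} use {b,p}
  L9 def {b,d} use {b}

Live sets:
  L0: in=∅ out={b,p,w}
  L1: in={w} out=∅
  L2: in={b,p} out={b,p,w}
  L3: in={b,p,w} out={b,p,w}
  L4: in={w} out={b,w}
  L5: in={p,w} out={b,p}
  L6: in={b,p} out={b,p}
  L7: in={b,w} out={b}
  L8: in={b,p} out={b}
  L9: in={b} out=∅

Interference:
  b — {d,p,w}
  d — {b}
  p — {b,w}
  w — {b,p}

N(d) = ["b"]

Answer: ["b"]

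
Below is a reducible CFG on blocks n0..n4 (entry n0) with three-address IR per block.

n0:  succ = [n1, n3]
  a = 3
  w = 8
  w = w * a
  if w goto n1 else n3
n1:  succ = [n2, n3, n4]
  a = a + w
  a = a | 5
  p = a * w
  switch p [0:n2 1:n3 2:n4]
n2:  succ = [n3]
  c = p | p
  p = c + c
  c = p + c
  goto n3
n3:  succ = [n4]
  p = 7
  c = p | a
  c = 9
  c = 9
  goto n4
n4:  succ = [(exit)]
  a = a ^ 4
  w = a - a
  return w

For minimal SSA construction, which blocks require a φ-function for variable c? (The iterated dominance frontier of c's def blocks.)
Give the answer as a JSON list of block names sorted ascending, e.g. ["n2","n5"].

idom tree: n1←n0 n2←n1 n3←n0 n4←n0
Dom∩ at merges:
  n3: preds {n0,n1,n2}: {n0} ∩ {n0,n1} ∩ {n0,n1,n2} = {n0}; idom=n0
  n4: preds {n1,n3}: {n0,n1} ∩ {n0,n3} = {n0}; idom=n0

Frontier:
  n3←n0: walk · to n0
  n3←n1: walk n1 to n0
  n3←n2: walk n2→n1 to n0
  n4←n1: walk n1 to n0
  n4←n3: walk n3 to n0
  DF(n0)=∅
  DF(n1)={n3,n4}
  DF(n2)={n3}
  DF(n3)={n4}
  DF(n4)=∅

φ for c: defs {n2,n3}
  DF⁺ = {n3,n4}

Answer: ["n3", "n4"]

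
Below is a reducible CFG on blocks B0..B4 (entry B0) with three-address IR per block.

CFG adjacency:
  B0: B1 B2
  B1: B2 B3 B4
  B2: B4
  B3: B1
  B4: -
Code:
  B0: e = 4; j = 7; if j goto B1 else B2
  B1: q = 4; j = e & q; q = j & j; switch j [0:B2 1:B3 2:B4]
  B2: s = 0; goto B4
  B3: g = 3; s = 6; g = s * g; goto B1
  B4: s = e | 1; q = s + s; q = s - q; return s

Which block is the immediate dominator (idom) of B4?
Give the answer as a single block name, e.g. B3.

idom tree: B1←B0 B2←B0 B3←B1 B4←B0
Join-block Dom:
  B1: preds {B0,B3}: {B0} ∩ {B0,B1,B3} = {B0}; idom=B0
  B2: preds {B0,B1}: {B0} ∩ {B0,B1} = {B0}; idom=B0
  B4: preds {B1,B2}: {B0,B1} ∩ {B0,B2} = {B0}; idom=B0

idom(B4) = B0

Answer: B0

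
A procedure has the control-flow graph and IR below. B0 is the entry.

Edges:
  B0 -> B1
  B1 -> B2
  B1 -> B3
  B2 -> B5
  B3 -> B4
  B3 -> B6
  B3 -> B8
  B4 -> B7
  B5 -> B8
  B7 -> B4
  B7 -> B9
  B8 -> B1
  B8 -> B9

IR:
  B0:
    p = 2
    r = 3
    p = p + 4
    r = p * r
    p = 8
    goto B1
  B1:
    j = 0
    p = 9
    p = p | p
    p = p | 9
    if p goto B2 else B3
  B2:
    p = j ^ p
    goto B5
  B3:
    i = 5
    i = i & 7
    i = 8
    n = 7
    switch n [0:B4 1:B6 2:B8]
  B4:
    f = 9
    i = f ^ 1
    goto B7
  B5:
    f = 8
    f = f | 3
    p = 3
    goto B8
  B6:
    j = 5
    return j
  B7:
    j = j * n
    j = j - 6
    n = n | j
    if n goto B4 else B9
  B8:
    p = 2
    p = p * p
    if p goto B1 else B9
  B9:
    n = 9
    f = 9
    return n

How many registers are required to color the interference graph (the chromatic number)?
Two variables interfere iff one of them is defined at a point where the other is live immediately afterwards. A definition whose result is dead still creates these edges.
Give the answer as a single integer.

Answer: 3

Analysis:
def/use:
  B0 def {p,r} use ∅
  B1 def {j,p} use ∅
  B2 def {p} use {j,p}
  B3 def {i,n} use ∅
  B4 def {f,i} use ∅
  B5 def {f,p} use ∅
  B6 def {j} use ∅
  B7 def {j,n} use {j,n}
  B8 def {p} use ∅
  B9 def {f,n} use ∅

Liveness:
  B0 li=∅ lo=∅
  B1 li=∅ lo={j,p}
  B2 li={j,p} lo=∅
  B3 li={j} lo={j,n}
  B4 li={j,n} lo={j,n}
  B5 li=∅ lo=∅
  B6 li=∅ lo=∅
  B7 li={j,n} lo={j,n}
  B8 li=∅ lo=∅
  B9 li=∅ lo=∅

Interfere edges:
  f↔{j,n}
  i↔{j,n}
  j↔{f,i,n,p}
  n↔{f,i,j}
  p↔{j,r}
  r↔{p}

Colouring:
  {f,j,n} pairwise interfere (3-clique) ⇒ χ ≥ 3
  assign f→R2 i→R2 j→R0 n→R1 p→R1 r→R0 — no edge inside a register ⇒ χ ≤ 3
  χ = 3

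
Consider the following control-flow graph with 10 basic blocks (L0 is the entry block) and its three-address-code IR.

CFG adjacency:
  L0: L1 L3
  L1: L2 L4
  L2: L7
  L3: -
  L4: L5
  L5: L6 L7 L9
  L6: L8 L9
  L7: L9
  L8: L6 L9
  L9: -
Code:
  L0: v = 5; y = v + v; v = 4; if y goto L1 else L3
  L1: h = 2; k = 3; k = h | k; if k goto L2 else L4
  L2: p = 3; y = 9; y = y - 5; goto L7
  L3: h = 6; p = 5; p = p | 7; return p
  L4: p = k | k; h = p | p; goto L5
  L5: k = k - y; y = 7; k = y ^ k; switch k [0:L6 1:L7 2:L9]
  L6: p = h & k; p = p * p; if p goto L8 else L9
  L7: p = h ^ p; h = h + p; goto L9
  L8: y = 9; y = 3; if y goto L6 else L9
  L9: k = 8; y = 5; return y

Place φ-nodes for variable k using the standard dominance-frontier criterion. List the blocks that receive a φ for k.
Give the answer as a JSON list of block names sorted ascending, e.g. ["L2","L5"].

Answer: ["L7", "L9"]

Working:
idom tree: L1←L0 L2←L1 L3←L0 L4←L1 L5←L4 L6←L5 L7←L1 L8←L6 L9←L1
Dom at joins:
  L6: preds {L5,L8}: {L0,L1,L4,L5} ∩ {L0,L1,L4,L5,L6,L8} = {L0,L1,L4,L5}; idom=L5
  L7: preds {L2,L5}: {L0,L1,L2} ∩ {L0,L1,L4,L5} = {L0,L1}; idom=L1
  L9: preds {L5,L6,L7,L8}: {L0,L1,L4,L5} ∩ {L0,L1,L4,L5,L6} ∩ {L0,L1,L7} ∩ {L0,L1,L4,L5,L6,L8} = {L0,L1}; idom=L1

DF walk-up:
  join L6 pred L5: · stop@L5
  join L6 pred L8: L8→L6 stop@L5
  join L7 pred L2: L2 stop@L1
  join L7 pred L5: L5→L4 stop@L1
  join L9 pred L5: L5→L4 stop@L1
  join L9 pred L6: L6→L5→L4 stop@L1
  join L9 pred L7: L7 stop@L1
  join L9 pred L8: L8→L6→L5→L4 stop@L1
  DF(L0)=∅
  DF(L1)=∅
  DF(L2)={L7}
  DF(L3)=∅
  DF(L4)={L7,L9}
  DF(L5)={L7,L9}
  DF(L6)={L6,L9}
  DF(L7)={L9}
  DF(L8)={L6,L9}
  DF(L9)=∅

φ for k: defs {L1,L5,L9}
  DF⁺ = {L7,L9}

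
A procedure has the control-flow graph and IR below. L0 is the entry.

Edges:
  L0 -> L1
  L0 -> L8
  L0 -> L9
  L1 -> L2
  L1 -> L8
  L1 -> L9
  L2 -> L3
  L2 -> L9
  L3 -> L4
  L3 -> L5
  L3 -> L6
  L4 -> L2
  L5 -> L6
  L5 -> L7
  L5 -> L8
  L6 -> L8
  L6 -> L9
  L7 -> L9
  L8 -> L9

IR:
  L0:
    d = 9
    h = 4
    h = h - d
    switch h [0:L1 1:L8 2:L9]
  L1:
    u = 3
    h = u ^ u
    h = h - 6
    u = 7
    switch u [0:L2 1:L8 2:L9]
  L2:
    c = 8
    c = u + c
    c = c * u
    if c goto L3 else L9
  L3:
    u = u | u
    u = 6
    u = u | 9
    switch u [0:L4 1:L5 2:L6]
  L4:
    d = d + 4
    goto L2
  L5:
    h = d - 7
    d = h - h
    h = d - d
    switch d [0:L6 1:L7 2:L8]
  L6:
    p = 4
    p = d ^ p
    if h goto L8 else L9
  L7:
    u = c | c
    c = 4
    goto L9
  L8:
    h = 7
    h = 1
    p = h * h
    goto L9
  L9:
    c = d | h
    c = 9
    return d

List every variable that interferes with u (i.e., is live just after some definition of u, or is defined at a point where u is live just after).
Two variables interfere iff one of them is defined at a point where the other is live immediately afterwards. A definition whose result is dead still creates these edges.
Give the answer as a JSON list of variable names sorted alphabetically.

def/use:
  L0 def {d,h} use ∅
  L1 def {h,u} use ∅
  L2 def {c} use {u}
  L3 def {u} use {u}
  L4 def {d} use {d}
  L5 def {d,h} use {d}
  L6 def {p} use {d,h}
  L7 def {c,u} use {c}
  L8 def {h,p} use ∅
  L9 def {c} use {d,h}

Liveness:
  L0 li=∅ lo={d,h}
  L1 li={d} lo={d,h,u}
  L2 li={d,h,u} lo={c,d,h,u}
  L3 li={c,d,h,u} lo={c,d,h,u}
  L4 li={d,h,u} lo={d,h,u}
  L5 li={c,d} lo={c,d,h}
  L6 li={d,h} lo={d,h}
  L7 li={c,d,h} lo={d,h}
  L8 li={d} lo={d,h}
  L9 li={d,h} lo=∅

Interference:
  c: {d,h,u}
  d: {c,h,p,u}
  h: {c,d,p,u}
  p: {d,h}
  u: {c,d,h}

N(u) = ["c", "d", "h"]

Answer: ["c", "d", "h"]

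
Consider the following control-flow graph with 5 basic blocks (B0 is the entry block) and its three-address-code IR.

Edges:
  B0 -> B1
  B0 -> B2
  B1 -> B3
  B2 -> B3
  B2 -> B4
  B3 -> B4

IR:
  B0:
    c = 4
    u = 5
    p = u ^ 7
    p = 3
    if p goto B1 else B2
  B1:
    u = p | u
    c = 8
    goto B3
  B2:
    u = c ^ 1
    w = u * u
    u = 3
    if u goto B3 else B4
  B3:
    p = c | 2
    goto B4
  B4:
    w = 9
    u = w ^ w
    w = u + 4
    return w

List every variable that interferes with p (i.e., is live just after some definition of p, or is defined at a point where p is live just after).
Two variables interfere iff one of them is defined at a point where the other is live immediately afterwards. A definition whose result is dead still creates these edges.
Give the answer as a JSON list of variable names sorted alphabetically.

Answer: ["c", "u"]

Derivation:
Block summaries:
  B0 def {c,p,u} use ∅
  B1 def {c,u} use {p,u}
  B2 def {u,w} use {c}
  B3 def {p} use {c}
  B4 def {u,w} use ∅

Live sets:
  B0 li=∅ lo={c,p,u}
  B1 li={p,u} lo={c}
  B2 li={c} lo={c}
  B3 li={c} lo=∅
  B4 li=∅ lo=∅

Interfere edges:
  c: {p,u,w}
  p: {c,u}
  u: {c,p}
  w: {c}

N(p) = ["c", "u"]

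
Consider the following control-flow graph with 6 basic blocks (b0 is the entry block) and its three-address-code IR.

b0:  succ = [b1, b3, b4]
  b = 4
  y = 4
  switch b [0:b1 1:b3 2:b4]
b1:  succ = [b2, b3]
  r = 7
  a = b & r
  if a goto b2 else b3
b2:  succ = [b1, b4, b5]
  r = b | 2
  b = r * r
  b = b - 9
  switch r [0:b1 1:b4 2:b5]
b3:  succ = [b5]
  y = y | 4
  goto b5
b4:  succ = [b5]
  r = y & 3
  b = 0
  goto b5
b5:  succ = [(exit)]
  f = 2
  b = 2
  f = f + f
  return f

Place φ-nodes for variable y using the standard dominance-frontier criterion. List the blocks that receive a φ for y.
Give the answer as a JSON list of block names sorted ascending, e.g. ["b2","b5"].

idom tree: b1←b0 b2←b1 b3←b0 b4←b0 b5←b0
Dom at joins:
  b1: preds {b0,b2}: {b0} ∩ {b0,b1,b2} = {b0}; idom=b0
  b3: preds {b0,b1}: {b0} ∩ {b0,b1} = {b0}; idom=b0
  b4: preds {b0,b2}: {b0} ∩ {b0,b1,b2} = {b0}; idom=b0
  b5: preds {b2,b3,b4}: {b0,b1,b2} ∩ {b0,b3} ∩ {b0,b4} = {b0}; idom=b0

DF walk-up:
  join b1 pred b0: · stop@b0
  join b1 pred b2: b2→b1 stop@b0
  join b3 pred b0: · stop@b0
  join b3 pred b1: b1 stop@b0
  join b4 pred b0: · stop@b0
  join b4 pred b2: b2→b1 stop@b0
  join b5 pred b2: b2→b1 stop@b0
  join b5 pred b3: b3 stop@b0
  join b5 pred b4: b4 stop@b0
  b0: DF=∅
  b1: DF={b1,b3,b4,b5}
  b2: DF={b1,b4,b5}
  b3: DF={b5}
  b4: DF={b5}
  b5: DF=∅

φ for y: defs {b0,b3}
  DF⁺ = {b5}

Answer: ["b5"]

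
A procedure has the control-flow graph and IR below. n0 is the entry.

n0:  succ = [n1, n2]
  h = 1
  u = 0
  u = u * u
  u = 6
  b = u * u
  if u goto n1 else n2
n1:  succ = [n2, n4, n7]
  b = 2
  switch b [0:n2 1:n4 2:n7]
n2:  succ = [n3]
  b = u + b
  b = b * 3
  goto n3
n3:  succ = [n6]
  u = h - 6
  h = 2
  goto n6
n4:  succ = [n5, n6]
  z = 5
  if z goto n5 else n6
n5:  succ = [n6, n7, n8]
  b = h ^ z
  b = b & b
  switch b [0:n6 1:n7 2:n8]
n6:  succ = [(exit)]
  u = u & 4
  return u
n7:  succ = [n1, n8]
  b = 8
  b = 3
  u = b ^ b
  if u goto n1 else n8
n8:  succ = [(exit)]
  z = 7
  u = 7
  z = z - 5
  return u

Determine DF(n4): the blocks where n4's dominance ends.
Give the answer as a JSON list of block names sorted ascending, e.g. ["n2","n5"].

Answer: ["n6", "n7", "n8"]

Derivation:
idom tree: n1←n0 n2←n0 n3←n2 n4←n1 n5←n4 n6←n0 n7←n1 n8←n1
Join-block Dom:
  n1: preds {n0,n7}: {n0} ∩ {n0,n1,n7} = {n0}; idom=n0
  n2: preds {n0,n1}: {n0} ∩ {n0,n1} = {n0}; idom=n0
  n6: preds {n3,n4,n5}: {n0,n2,n3} ∩ {n0,n1,n4} ∩ {n0,n1,n4,n5} = {n0}; idom=n0
  n7: preds {n1,n5}: {n0,n1} ∩ {n0,n1,n4,n5} = {n0,n1}; idom=n1
  n8: preds {n5,n7}: {n0,n1,n4,n5} ∩ {n0,n1,n7} = {n0,n1}; idom=n1

DF derivation:
  n1←n0: walk · to n0
  n1←n7: walk n7→n1 to n0
  n2←n0: walk · to n0
  n2←n1: walk n1 to n0
  n6←n3: walk n3→n2 to n0
  n6←n4: walk n4→n1 to n0
  n6←n5: walk n5→n4→n1 to n0
  n7←n1: walk · to n1
  n7←n5: walk n5→n4 to n1
  n8←n5: walk n5→n4 to n1
  n8←n7: walk n7 to n1
  n0: DF=∅
  n1: DF={n1,n2,n6}
  n2: DF={n6}
  n3: DF={n6}
  n4: DF={n6,n7,n8}
  n5: DF={n6,n7,n8}
  n6: DF=∅
  n7: DF={n1,n8}
  n8: DF=∅

DF(n4) = ["n6", "n7", "n8"]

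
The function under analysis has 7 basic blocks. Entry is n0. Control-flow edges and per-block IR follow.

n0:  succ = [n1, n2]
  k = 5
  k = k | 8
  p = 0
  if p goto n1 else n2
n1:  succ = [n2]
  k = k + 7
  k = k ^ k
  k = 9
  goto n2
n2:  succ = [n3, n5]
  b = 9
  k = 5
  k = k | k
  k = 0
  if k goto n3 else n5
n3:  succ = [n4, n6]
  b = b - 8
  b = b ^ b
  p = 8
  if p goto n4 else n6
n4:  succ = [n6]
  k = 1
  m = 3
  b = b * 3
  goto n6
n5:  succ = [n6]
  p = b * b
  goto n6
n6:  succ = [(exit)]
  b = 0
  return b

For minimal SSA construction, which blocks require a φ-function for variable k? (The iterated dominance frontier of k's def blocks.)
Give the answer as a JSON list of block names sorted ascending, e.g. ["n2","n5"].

idom tree: n1←n0 n2←n0 n3←n2 n4←n3 n5←n2 n6←n2
Dom∩ at merges:
  n2: preds {n0,n1}: {n0} ∩ {n0,n1} = {n0}; idom=n0
  n6: preds {n3,n4,n5}: {n0,n2,n3} ∩ {n0,n2,n3,n4} ∩ {n0,n2,n5} = {n0,n2}; idom=n2

DF walk-up:
  join n2 pred n0: · stop@n0
  join n2 pred n1: n1 stop@n0
  join n6 pred n3: n3 stop@n2
  join n6 pred n4: n4→n3 stop@n2
  join n6 pred n5: n5 stop@n2
  n0: DF=∅
  n1: DF={n2}
  n2: DF=∅
  n3: DF={n6}
  n4: DF={n6}
  n5: DF={n6}
  n6: DF=∅

φ for k: defs {n0,n1,n2,n4}
  DF⁺ = {n2,n6}

Answer: ["n2", "n6"]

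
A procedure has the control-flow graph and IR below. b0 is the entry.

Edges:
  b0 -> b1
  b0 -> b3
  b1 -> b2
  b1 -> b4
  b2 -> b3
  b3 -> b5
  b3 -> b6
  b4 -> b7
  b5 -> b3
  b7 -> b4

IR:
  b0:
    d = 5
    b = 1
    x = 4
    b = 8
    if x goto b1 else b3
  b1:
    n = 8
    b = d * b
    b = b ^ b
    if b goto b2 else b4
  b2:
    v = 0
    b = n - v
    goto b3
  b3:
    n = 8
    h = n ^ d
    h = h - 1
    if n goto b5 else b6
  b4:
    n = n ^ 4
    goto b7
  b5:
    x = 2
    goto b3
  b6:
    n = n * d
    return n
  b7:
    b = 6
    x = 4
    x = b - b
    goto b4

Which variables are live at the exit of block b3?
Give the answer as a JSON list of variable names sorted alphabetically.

def/use:
  b0: def={b,d,x} ue=∅
  b1: def={b,n} ue={b,d}
  b2: def={b,v} ue={n}
  b3: def={h,n} ue={d}
  b4: def={n} ue={n}
  b5: def={x} ue=∅
  b6: def={n} ue={d,n}
  b7: def={b,x} ue=∅

Live sets:
  b0 li=∅ lo={b,d}
  b1 li={b,d} lo={d,n}
  b2 li={d,n} lo={d}
  b3 li={d} lo={d,n}
  b4 li={n} lo={n}
  b5 li={d} lo={d}
  b6 li={d,n} lo=∅
  b7 li={n} lo={n}

live-out(b3) = ["d", "n"]

Answer: ["d", "n"]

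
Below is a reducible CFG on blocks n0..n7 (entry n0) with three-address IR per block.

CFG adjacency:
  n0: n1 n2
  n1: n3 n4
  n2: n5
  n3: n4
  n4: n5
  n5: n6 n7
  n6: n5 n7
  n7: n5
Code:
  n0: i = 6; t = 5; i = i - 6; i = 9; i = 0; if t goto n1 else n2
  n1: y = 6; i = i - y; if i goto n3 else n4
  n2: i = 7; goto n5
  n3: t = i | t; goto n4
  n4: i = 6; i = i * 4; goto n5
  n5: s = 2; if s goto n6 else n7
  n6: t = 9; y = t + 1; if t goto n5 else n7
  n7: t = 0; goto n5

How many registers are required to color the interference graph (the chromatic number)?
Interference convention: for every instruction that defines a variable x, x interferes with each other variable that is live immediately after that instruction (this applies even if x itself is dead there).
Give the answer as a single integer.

Per-block:
  n0: def={i,t} ue=∅
  n1: def={i,y} ue={i}
  n2: def={i} ue=∅
  n3: def={t} ue={i,t}
  n4: def={i} ue=∅
  n5: def={s} ue=∅
  n6: def={t,y} ue=∅
  n7: def={t} ue=∅

Backward fixpoint:
  live n0: ∅→{i,t}
  live n1: {i,t}→{i,t}
  live n2: ∅→∅
  live n3: {i,t}→∅
  live n4: ∅→∅
  live n5: ∅→∅
  live n6: ∅→∅
  live n7: ∅→∅

Interference:
  i↔{t,y}
  s↔∅
  t↔{i,y}
  y↔{i,t}

Registers:
  lower bound: {i,t,y} mutually conflict ⇒ χ ≥ 3
  3-colouring: c0={i,s}  c1={t}  c2={y}
  χ = 3

Answer: 3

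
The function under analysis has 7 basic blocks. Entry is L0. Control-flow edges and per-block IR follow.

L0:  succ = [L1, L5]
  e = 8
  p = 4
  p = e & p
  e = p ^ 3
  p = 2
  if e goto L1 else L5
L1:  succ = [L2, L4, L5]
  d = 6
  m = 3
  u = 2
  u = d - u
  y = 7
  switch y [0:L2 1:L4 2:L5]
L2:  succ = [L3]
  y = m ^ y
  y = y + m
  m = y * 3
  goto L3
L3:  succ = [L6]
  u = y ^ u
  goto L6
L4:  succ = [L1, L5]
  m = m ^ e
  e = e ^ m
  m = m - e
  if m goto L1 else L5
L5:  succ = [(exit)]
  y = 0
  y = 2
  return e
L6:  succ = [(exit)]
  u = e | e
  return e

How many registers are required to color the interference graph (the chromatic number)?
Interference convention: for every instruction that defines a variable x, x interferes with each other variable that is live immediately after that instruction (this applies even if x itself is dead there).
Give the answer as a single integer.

def/use:
  L0 def {e,p} use ∅
  L1 def {d,m,u,y} use ∅
  L2 def {m,y} use {m,y}
  L3 def {u} use {u,y}
  L4 def {e,m} use {e,m}
  L5 def {y} use {e}
  L6 def {u} use {e}

Live sets:
  L0: in=∅ out={e}
  L1: in={e} out={e,m,u,y}
  L2: in={e,m,u,y} out={e,u,y}
  L3: in={e,u,y} out={e}
  L4: in={e,m} out={e}
  L5: in={e} out=∅
  L6: in={e} out=∅

Conflict graph:
  d↔{e,m,u}
  e↔{d,m,p,u,y}
  m↔{d,e,u,y}
  p↔{e}
  u↔{d,e,m,y}
  y↔{e,m,u}

Chromatic number:
  lower bound: {d,e,m,u} mutually conflict ⇒ χ ≥ 4
  4-colouring: r0={e}  r1={m,p}  r2={u}  r3={d,y}
  χ = 4

Answer: 4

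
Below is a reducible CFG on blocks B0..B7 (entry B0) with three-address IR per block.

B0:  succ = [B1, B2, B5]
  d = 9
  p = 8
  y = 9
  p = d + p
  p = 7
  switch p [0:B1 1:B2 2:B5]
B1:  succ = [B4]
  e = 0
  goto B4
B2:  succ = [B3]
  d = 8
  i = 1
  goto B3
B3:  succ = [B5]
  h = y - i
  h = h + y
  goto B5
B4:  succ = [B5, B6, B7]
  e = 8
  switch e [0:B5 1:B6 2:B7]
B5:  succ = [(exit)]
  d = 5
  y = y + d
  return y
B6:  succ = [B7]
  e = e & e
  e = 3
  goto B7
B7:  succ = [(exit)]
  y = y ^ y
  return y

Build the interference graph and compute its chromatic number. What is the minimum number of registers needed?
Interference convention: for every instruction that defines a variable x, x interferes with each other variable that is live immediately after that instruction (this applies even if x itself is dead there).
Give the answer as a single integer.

def/use:
  B0: def={d,p,y} ue=∅
  B1: def={e} ue=∅
  B2: def={d,i} ue=∅
  B3: def={h} ue={i,y}
  B4: def={e} ue=∅
  B5: def={d,y} ue={y}
  B6: def={e} ue={e}
  B7: def={y} ue={y}

Live sets:
  live B0: ∅→{y}
  live B1: {y}→{y}
  live B2: {y}→{i,y}
  live B3: {i,y}→{y}
  live B4: {y}→{e,y}
  live B5: {y}→∅
  live B6: {e,y}→{y}
  live B7: {y}→∅

Interference:
  d — {p,y}
  e — {y}
  h — {y}
  i — {y}
  p — {d,y}
  y — {d,e,h,i,p}

Registers:
  lower bound: {d,p,y} mutually conflict ⇒ χ ≥ 3
  assign d→r1 e→r1 h→r1 i→r1 p→r2 y→r0 — no edge inside a register ⇒ χ ≤ 3
  χ = 3

Answer: 3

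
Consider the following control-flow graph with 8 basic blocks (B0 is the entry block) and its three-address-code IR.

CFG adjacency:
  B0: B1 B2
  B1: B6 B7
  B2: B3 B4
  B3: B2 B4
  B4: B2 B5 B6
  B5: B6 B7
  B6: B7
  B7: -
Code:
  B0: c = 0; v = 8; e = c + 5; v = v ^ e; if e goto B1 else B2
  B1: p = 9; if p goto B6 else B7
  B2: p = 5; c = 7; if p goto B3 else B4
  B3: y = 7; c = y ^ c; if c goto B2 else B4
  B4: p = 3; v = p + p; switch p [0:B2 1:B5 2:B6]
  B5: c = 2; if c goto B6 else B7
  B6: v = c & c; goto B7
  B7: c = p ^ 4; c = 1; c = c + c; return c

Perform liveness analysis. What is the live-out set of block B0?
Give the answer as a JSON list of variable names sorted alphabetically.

Answer: ["c"]

Derivation:
Block summaries:
  B0: {c,e,v} / ∅
  B1: {p} / ∅
  B2: {c,p} / ∅
  B3: {c,y} / {c}
  B4: {p,v} / ∅
  B5: {c} / ∅
  B6: {v} / {c}
  B7: {c} / {p}

Live sets:
  B0: in=∅ out={c}
  B1: in={c} out={c,p}
  B2: in=∅ out={c}
  B3: in={c} out={c}
  B4: in={c} out={c,p}
  B5: in={p} out={c,p}
  B6: in={c,p} out={p}
  B7: in={p} out=∅

live-out(B0) = ["c"]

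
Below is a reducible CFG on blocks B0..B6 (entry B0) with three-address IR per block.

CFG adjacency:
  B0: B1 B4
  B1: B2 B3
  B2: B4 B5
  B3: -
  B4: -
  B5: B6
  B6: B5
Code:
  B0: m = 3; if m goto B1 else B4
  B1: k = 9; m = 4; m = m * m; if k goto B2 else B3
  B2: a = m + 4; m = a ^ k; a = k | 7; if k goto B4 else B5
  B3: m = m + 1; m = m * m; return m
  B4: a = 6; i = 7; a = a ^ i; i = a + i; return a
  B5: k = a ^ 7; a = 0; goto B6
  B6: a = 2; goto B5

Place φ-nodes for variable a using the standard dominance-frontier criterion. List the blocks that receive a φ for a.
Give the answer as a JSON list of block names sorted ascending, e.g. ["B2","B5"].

idom tree: B1←B0 B2←B1 B3←B1 B4←B0 B5←B2 B6←B5
Dom at joins:
  B4: preds {B0,B2}: {B0} ∩ {B0,B1,B2} = {B0}; idom=B0
  B5: preds {B2,B6}: {B0,B1,B2} ∩ {B0,B1,B2,B5,B6} = {B0,B1,B2}; idom=B2

DF walk-up:
  join B4 pred B0: · stop@B0
  join B4 pred B2: B2→B1 stop@B0
  join B5 pred B2: · stop@B2
  join B5 pred B6: B6→B5 stop@B2
  DF(B0)=∅
  DF(B1)={B4}
  DF(B2)={B4}
  DF(B3)=∅
  DF(B4)=∅
  DF(B5)={B5}
  DF(B6)={B5}

φ for a: defs {B2,B4,B5,B6}
  DF⁺ = {B4,B5}

Answer: ["B4", "B5"]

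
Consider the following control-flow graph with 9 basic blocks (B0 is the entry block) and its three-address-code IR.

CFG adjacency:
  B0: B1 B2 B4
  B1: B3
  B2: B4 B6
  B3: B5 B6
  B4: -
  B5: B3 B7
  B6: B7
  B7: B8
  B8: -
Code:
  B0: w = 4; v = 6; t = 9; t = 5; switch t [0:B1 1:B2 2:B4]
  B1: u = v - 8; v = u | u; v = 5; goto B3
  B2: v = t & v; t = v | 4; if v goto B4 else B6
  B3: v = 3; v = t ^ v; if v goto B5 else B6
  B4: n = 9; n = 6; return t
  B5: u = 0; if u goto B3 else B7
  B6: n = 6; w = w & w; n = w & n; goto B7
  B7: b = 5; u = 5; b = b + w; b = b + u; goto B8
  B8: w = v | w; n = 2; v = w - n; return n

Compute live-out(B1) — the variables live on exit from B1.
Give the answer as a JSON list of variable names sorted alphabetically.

Per-block:
  B0 def {t,v,w} use ∅
  B1 def {u,v} use {v}
  B2 def {t,v} use {t,v}
  B3 def {v} use {t}
  B4 def {n} use {t}
  B5 def {u} use ∅
  B6 def {n,w} use {w}
  B7 def {b,u} use {w}
  B8 def {n,v,w} use {v,w}

Liveness:
  live B0: ∅→{t,v,w}
  live B1: {t,v,w}→{t,w}
  live B2: {t,v,w}→{t,v,w}
  live B3: {t,w}→{t,v,w}
  live B4: {t}→∅
  live B5: {t,v,w}→{t,v,w}
  live B6: {v,w}→{v,w}
  live B7: {v,w}→{v,w}
  live B8: {v,w}→∅

live-out(B1) = ["t", "w"]

Answer: ["t", "w"]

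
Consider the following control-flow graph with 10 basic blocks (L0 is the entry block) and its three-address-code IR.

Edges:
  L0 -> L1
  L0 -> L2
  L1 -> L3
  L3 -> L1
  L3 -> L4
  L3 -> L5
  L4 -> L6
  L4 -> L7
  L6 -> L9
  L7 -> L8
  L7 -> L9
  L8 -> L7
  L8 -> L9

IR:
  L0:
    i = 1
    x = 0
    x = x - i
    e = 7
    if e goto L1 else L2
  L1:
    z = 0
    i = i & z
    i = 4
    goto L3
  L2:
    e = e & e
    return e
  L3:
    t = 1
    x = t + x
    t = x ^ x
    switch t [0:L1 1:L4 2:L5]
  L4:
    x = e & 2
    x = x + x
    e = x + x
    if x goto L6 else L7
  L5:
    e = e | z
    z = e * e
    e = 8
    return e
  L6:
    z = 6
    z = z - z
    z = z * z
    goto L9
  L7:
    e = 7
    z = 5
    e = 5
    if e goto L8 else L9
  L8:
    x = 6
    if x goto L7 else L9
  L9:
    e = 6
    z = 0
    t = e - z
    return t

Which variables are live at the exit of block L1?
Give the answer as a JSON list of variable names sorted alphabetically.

def/use:
  L0 def {e,i,x} use ∅
  L1 def {i,z} use {i}
  L2 def {e} use {e}
  L3 def {t,x} use {x}
  L4 def {e,x} use {e}
  L5 def {e,z} use {e,z}
  L6 def {z} use ∅
  L7 def {e,z} use ∅
  L8 def {x} use ∅
  L9 def {e,t,z} use ∅

Backward fixpoint:
  L0 li=∅ lo={e,i,x}
  L1 li={e,i,x} lo={e,i,x,z}
  L2 li={e} lo=∅
  L3 li={e,i,x,z} lo={e,i,x,z}
  L4 li={e} lo=∅
  L5 li={e,z} lo=∅
  L6 li=∅ lo=∅
  L7 li=∅ lo=∅
  L8 li=∅ lo=∅
  L9 li=∅ lo=∅

live-out(L1) = ["e", "i", "x", "z"]

Answer: ["e", "i", "x", "z"]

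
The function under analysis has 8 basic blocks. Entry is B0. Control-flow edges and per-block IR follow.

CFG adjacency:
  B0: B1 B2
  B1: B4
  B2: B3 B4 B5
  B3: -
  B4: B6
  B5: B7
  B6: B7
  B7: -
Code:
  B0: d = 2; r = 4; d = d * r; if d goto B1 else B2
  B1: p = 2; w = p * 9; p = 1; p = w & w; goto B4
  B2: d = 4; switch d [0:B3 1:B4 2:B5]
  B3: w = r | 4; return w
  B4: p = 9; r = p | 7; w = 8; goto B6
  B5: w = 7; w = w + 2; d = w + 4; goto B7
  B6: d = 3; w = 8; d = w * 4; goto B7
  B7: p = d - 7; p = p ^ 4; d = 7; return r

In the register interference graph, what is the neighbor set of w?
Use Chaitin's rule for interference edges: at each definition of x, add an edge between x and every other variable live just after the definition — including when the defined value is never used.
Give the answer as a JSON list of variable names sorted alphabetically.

Block summaries:
  B0: def={d,r} ue=∅
  B1: def={p,w} ue=∅
  B2: def={d} ue=∅
  B3: def={w} ue={r}
  B4: def={p,r,w} ue=∅
  B5: def={d,w} ue=∅
  B6: def={d,w} ue=∅
  B7: def={d,p} ue={d,r}

Liveness:
  B0 li=∅ lo={r}
  B1 li=∅ lo=∅
  B2 li={r} lo={r}
  B3 li={r} lo=∅
  B4 li=∅ lo={r}
  B5 li={r} lo={d,r}
  B6 li={r} lo={d,r}
  B7 li={d,r} lo=∅

Interfere edges:
  d↔{r}
  p↔{r,w}
  r↔{d,p,w}
  w↔{p,r}

N(w) = ["p", "r"]

Answer: ["p", "r"]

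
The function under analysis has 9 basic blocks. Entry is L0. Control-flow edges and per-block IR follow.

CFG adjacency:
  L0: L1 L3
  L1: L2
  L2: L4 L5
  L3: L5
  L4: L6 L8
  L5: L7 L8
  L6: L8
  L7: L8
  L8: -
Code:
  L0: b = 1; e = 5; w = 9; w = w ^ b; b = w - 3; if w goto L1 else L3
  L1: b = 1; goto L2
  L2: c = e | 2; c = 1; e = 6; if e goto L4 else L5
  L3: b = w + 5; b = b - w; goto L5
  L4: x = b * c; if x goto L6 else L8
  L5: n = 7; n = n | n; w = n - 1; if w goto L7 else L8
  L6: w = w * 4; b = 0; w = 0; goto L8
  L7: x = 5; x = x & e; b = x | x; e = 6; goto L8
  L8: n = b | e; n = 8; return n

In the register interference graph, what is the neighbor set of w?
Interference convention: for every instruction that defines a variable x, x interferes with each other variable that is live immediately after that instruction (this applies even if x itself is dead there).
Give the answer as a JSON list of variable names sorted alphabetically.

Answer: ["b", "c", "e", "x"]

Derivation:
def/use:
  L0 def {b,e,w} use ∅
  L1 def {b} use ∅
  L2 def {c,e} use {e}
  L3 def {b} use {w}
  L4 def {x} use {b,c}
  L5 def {n,w} use ∅
  L6 def {b,w} use {w}
  L7 def {b,e,x} use {e}
  L8 def {n} use {b,e}

Backward fixpoint:
  L0 li=∅ lo={e,w}
  L1 li={e,w} lo={b,e,w}
  L2 li={b,e,w} lo={b,c,e,w}
  L3 li={e,w} lo={b,e}
  L4 li={b,c,e,w} lo={b,e,w}
  L5 li={b,e} lo={b,e}
  L6 li={e,w} lo={b,e}
  L7 li={e} lo={b,e}
  L8 li={b,e} lo=∅

Conflict graph:
  b — {c,e,n,w,x}
  c — {b,e,w}
  e — {b,c,n,w,x}
  n — {b,e}
  w — {b,c,e,x}
  x — {b,e,w}

N(w) = ["b", "c", "e", "x"]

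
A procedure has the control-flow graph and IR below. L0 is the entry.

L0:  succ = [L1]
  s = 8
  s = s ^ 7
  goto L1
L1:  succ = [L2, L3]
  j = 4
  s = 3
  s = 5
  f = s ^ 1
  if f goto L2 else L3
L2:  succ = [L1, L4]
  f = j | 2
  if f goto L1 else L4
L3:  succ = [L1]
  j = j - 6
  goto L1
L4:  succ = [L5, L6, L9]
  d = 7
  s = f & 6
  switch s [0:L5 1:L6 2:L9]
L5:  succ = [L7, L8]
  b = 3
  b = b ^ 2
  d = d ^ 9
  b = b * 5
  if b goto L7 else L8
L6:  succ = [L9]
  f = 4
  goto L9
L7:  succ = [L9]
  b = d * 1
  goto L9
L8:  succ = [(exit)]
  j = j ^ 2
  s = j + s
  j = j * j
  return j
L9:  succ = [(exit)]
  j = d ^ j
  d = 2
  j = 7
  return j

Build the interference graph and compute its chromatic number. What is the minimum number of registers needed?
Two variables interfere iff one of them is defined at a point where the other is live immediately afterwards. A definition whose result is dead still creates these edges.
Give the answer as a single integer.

def/use:
  L0: def={s} ue=∅
  L1: def={f,j,s} ue=∅
  L2: def={f} ue={j}
  L3: def={j} ue={j}
  L4: def={d,s} ue={f}
  L5: def={b,d} ue={d}
  L6: def={f} ue=∅
  L7: def={b} ue={d}
  L8: def={j,s} ue={j,s}
  L9: def={d,j} ue={d,j}

Backward fixpoint:
  live L0: ∅→∅
  live L1: ∅→{j}
  live L2: {j}→{f,j}
  live L3: {j}→∅
  live L4: {f,j}→{d,j,s}
  live L5: {d,j,s}→{d,j,s}
  live L6: {d,j}→{d,j}
  live L7: {d,j}→{d,j}
  live L8: {j,s}→∅
  live L9: {d,j}→∅

Conflict graph:
  b — {d,j,s}
  d — {b,f,j,s}
  f — {d,j}
  j — {b,d,f,s}
  s — {b,d,j}

Registers:
  {b,d,j,s} pairwise interfere (4-clique) ⇒ χ ≥ 4
  4-colouring: R0={d}  R1={j}  R2={b,f}  R3={s}
  χ = 4

Answer: 4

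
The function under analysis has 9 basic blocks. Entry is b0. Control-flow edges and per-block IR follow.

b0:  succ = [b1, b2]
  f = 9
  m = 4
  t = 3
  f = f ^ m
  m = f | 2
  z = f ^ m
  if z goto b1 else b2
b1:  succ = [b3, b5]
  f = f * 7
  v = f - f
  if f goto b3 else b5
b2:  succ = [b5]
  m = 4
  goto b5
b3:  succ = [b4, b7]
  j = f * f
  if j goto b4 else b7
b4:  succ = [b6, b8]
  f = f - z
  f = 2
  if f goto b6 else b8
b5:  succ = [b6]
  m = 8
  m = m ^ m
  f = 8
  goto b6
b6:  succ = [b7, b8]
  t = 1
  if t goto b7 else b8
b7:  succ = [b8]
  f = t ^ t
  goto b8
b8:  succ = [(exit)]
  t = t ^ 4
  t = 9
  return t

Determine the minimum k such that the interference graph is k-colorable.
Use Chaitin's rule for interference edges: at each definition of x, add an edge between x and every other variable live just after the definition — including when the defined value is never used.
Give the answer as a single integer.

def/use:
  b0: def={f,m,t,z} ue=∅
  b1: def={f,v} ue={f}
  b2: def={m} ue=∅
  b3: def={j} ue={f}
  b4: def={f} ue={f,z}
  b5: def={f,m} ue=∅
  b6: def={t} ue=∅
  b7: def={f} ue={t}
  b8: def={t} ue={t}

Backward fixpoint:
  live b0: ∅→{f,t,z}
  live b1: {f,t,z}→{f,t,z}
  live b2: ∅→∅
  live b3: {f,t,z}→{f,t,z}
  live b4: {f,t,z}→{t}
  live b5: ∅→∅
  live b6: ∅→{t}
  live b7: {t}→{t}
  live b8: {t}→∅

Interference:
  f — {j,m,t,v,z}
  j — {f,t,z}
  m — {f,t}
  t — {f,j,m,v,z}
  v — {f,t,z}
  z — {f,j,t,v}

Colouring:
  lower bound: {f,j,t,z} mutually conflict ⇒ χ ≥ 4
  assign f→R0 j→R3 m→R2 t→R1 v→R3 z→R2 — no edge inside a register ⇒ χ ≤ 4
  χ = 4

Answer: 4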